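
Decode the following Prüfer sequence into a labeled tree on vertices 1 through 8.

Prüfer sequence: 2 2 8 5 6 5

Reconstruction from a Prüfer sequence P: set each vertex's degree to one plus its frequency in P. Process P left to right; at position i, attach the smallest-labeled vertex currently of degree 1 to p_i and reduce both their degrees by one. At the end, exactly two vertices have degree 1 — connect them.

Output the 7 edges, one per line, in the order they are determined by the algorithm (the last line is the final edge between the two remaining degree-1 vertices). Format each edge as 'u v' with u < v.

Answer: 1 2
2 3
2 8
4 5
6 7
5 6
5 8

Derivation:
Initial degrees: {1:1, 2:3, 3:1, 4:1, 5:3, 6:2, 7:1, 8:2}
Step 1: smallest deg-1 vertex = 1, p_1 = 2. Add edge {1,2}. Now deg[1]=0, deg[2]=2.
Step 2: smallest deg-1 vertex = 3, p_2 = 2. Add edge {2,3}. Now deg[3]=0, deg[2]=1.
Step 3: smallest deg-1 vertex = 2, p_3 = 8. Add edge {2,8}. Now deg[2]=0, deg[8]=1.
Step 4: smallest deg-1 vertex = 4, p_4 = 5. Add edge {4,5}. Now deg[4]=0, deg[5]=2.
Step 5: smallest deg-1 vertex = 7, p_5 = 6. Add edge {6,7}. Now deg[7]=0, deg[6]=1.
Step 6: smallest deg-1 vertex = 6, p_6 = 5. Add edge {5,6}. Now deg[6]=0, deg[5]=1.
Final: two remaining deg-1 vertices are 5, 8. Add edge {5,8}.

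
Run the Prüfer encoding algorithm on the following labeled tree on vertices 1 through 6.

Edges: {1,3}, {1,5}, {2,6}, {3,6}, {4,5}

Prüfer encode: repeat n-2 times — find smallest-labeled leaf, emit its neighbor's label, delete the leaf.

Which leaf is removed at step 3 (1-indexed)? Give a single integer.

Answer: 5

Derivation:
Step 1: current leaves = {2,4}. Remove leaf 2 (neighbor: 6).
Step 2: current leaves = {4,6}. Remove leaf 4 (neighbor: 5).
Step 3: current leaves = {5,6}. Remove leaf 5 (neighbor: 1).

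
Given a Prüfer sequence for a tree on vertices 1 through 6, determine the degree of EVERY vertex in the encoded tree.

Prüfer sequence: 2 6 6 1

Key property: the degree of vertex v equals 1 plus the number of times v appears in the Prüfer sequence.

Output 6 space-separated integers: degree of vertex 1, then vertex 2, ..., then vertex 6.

p_1 = 2: count[2] becomes 1
p_2 = 6: count[6] becomes 1
p_3 = 6: count[6] becomes 2
p_4 = 1: count[1] becomes 1
Degrees (1 + count): deg[1]=1+1=2, deg[2]=1+1=2, deg[3]=1+0=1, deg[4]=1+0=1, deg[5]=1+0=1, deg[6]=1+2=3

Answer: 2 2 1 1 1 3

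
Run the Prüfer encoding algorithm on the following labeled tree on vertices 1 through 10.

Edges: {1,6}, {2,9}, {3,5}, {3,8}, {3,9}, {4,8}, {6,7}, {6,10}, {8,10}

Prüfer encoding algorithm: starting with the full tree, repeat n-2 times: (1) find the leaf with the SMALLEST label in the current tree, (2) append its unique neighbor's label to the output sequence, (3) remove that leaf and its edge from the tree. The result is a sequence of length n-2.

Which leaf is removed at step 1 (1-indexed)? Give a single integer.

Answer: 1

Derivation:
Step 1: current leaves = {1,2,4,5,7}. Remove leaf 1 (neighbor: 6).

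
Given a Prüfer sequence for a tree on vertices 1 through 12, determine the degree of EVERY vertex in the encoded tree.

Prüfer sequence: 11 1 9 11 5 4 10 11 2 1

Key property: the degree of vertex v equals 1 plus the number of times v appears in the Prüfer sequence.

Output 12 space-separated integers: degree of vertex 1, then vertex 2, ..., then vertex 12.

p_1 = 11: count[11] becomes 1
p_2 = 1: count[1] becomes 1
p_3 = 9: count[9] becomes 1
p_4 = 11: count[11] becomes 2
p_5 = 5: count[5] becomes 1
p_6 = 4: count[4] becomes 1
p_7 = 10: count[10] becomes 1
p_8 = 11: count[11] becomes 3
p_9 = 2: count[2] becomes 1
p_10 = 1: count[1] becomes 2
Degrees (1 + count): deg[1]=1+2=3, deg[2]=1+1=2, deg[3]=1+0=1, deg[4]=1+1=2, deg[5]=1+1=2, deg[6]=1+0=1, deg[7]=1+0=1, deg[8]=1+0=1, deg[9]=1+1=2, deg[10]=1+1=2, deg[11]=1+3=4, deg[12]=1+0=1

Answer: 3 2 1 2 2 1 1 1 2 2 4 1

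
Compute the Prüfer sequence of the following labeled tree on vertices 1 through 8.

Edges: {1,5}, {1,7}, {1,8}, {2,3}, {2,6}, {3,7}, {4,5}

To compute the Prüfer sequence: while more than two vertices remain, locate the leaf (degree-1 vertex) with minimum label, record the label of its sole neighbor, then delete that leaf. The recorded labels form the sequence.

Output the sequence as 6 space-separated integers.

Step 1: leaves = {4,6,8}. Remove smallest leaf 4, emit neighbor 5.
Step 2: leaves = {5,6,8}. Remove smallest leaf 5, emit neighbor 1.
Step 3: leaves = {6,8}. Remove smallest leaf 6, emit neighbor 2.
Step 4: leaves = {2,8}. Remove smallest leaf 2, emit neighbor 3.
Step 5: leaves = {3,8}. Remove smallest leaf 3, emit neighbor 7.
Step 6: leaves = {7,8}. Remove smallest leaf 7, emit neighbor 1.
Done: 2 vertices remain (1, 8). Sequence = [5 1 2 3 7 1]

Answer: 5 1 2 3 7 1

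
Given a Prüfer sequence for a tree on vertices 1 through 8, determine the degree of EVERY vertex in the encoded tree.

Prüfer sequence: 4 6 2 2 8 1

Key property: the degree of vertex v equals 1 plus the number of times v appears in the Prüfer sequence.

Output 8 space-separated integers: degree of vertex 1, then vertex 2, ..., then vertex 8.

p_1 = 4: count[4] becomes 1
p_2 = 6: count[6] becomes 1
p_3 = 2: count[2] becomes 1
p_4 = 2: count[2] becomes 2
p_5 = 8: count[8] becomes 1
p_6 = 1: count[1] becomes 1
Degrees (1 + count): deg[1]=1+1=2, deg[2]=1+2=3, deg[3]=1+0=1, deg[4]=1+1=2, deg[5]=1+0=1, deg[6]=1+1=2, deg[7]=1+0=1, deg[8]=1+1=2

Answer: 2 3 1 2 1 2 1 2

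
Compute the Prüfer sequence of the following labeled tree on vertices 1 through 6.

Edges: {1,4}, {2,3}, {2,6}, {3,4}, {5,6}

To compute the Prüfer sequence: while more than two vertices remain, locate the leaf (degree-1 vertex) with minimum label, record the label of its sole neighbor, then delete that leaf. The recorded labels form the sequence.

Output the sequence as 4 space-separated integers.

Step 1: leaves = {1,5}. Remove smallest leaf 1, emit neighbor 4.
Step 2: leaves = {4,5}. Remove smallest leaf 4, emit neighbor 3.
Step 3: leaves = {3,5}. Remove smallest leaf 3, emit neighbor 2.
Step 4: leaves = {2,5}. Remove smallest leaf 2, emit neighbor 6.
Done: 2 vertices remain (5, 6). Sequence = [4 3 2 6]

Answer: 4 3 2 6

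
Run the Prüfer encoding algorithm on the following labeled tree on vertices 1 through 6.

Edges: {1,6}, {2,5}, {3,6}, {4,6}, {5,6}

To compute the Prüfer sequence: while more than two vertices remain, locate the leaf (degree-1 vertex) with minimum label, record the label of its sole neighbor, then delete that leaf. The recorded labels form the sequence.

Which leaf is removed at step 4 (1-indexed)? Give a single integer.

Step 1: current leaves = {1,2,3,4}. Remove leaf 1 (neighbor: 6).
Step 2: current leaves = {2,3,4}. Remove leaf 2 (neighbor: 5).
Step 3: current leaves = {3,4,5}. Remove leaf 3 (neighbor: 6).
Step 4: current leaves = {4,5}. Remove leaf 4 (neighbor: 6).

Answer: 4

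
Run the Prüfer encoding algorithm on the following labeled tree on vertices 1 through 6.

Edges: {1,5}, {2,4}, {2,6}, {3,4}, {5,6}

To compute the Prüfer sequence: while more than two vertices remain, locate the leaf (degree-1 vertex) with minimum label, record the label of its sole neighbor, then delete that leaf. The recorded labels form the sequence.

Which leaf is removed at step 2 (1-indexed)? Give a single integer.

Step 1: current leaves = {1,3}. Remove leaf 1 (neighbor: 5).
Step 2: current leaves = {3,5}. Remove leaf 3 (neighbor: 4).

Answer: 3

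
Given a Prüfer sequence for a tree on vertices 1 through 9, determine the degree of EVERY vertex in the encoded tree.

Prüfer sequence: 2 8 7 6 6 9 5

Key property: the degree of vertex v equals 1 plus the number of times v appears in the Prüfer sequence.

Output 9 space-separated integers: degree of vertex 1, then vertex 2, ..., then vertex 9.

p_1 = 2: count[2] becomes 1
p_2 = 8: count[8] becomes 1
p_3 = 7: count[7] becomes 1
p_4 = 6: count[6] becomes 1
p_5 = 6: count[6] becomes 2
p_6 = 9: count[9] becomes 1
p_7 = 5: count[5] becomes 1
Degrees (1 + count): deg[1]=1+0=1, deg[2]=1+1=2, deg[3]=1+0=1, deg[4]=1+0=1, deg[5]=1+1=2, deg[6]=1+2=3, deg[7]=1+1=2, deg[8]=1+1=2, deg[9]=1+1=2

Answer: 1 2 1 1 2 3 2 2 2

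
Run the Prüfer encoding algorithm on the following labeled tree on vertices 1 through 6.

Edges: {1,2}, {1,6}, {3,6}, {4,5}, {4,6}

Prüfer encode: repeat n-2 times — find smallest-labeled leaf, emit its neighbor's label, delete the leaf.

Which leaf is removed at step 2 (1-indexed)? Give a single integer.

Answer: 1

Derivation:
Step 1: current leaves = {2,3,5}. Remove leaf 2 (neighbor: 1).
Step 2: current leaves = {1,3,5}. Remove leaf 1 (neighbor: 6).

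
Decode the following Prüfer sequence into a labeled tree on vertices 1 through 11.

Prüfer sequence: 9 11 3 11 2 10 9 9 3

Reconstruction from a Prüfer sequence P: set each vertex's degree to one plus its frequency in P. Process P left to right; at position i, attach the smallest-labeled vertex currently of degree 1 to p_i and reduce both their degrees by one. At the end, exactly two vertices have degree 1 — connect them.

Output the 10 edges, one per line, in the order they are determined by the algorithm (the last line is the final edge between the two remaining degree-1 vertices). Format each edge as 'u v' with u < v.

Answer: 1 9
4 11
3 5
6 11
2 7
2 10
8 9
9 10
3 9
3 11

Derivation:
Initial degrees: {1:1, 2:2, 3:3, 4:1, 5:1, 6:1, 7:1, 8:1, 9:4, 10:2, 11:3}
Step 1: smallest deg-1 vertex = 1, p_1 = 9. Add edge {1,9}. Now deg[1]=0, deg[9]=3.
Step 2: smallest deg-1 vertex = 4, p_2 = 11. Add edge {4,11}. Now deg[4]=0, deg[11]=2.
Step 3: smallest deg-1 vertex = 5, p_3 = 3. Add edge {3,5}. Now deg[5]=0, deg[3]=2.
Step 4: smallest deg-1 vertex = 6, p_4 = 11. Add edge {6,11}. Now deg[6]=0, deg[11]=1.
Step 5: smallest deg-1 vertex = 7, p_5 = 2. Add edge {2,7}. Now deg[7]=0, deg[2]=1.
Step 6: smallest deg-1 vertex = 2, p_6 = 10. Add edge {2,10}. Now deg[2]=0, deg[10]=1.
Step 7: smallest deg-1 vertex = 8, p_7 = 9. Add edge {8,9}. Now deg[8]=0, deg[9]=2.
Step 8: smallest deg-1 vertex = 10, p_8 = 9. Add edge {9,10}. Now deg[10]=0, deg[9]=1.
Step 9: smallest deg-1 vertex = 9, p_9 = 3. Add edge {3,9}. Now deg[9]=0, deg[3]=1.
Final: two remaining deg-1 vertices are 3, 11. Add edge {3,11}.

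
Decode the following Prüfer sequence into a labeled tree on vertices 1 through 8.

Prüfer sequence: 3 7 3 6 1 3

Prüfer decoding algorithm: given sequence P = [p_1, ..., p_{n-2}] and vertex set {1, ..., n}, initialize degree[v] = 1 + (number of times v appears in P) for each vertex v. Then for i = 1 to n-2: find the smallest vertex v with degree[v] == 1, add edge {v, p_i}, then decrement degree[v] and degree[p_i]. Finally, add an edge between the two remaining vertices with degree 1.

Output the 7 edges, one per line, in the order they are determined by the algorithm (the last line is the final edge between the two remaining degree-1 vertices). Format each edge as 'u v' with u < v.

Answer: 2 3
4 7
3 5
6 7
1 6
1 3
3 8

Derivation:
Initial degrees: {1:2, 2:1, 3:4, 4:1, 5:1, 6:2, 7:2, 8:1}
Step 1: smallest deg-1 vertex = 2, p_1 = 3. Add edge {2,3}. Now deg[2]=0, deg[3]=3.
Step 2: smallest deg-1 vertex = 4, p_2 = 7. Add edge {4,7}. Now deg[4]=0, deg[7]=1.
Step 3: smallest deg-1 vertex = 5, p_3 = 3. Add edge {3,5}. Now deg[5]=0, deg[3]=2.
Step 4: smallest deg-1 vertex = 7, p_4 = 6. Add edge {6,7}. Now deg[7]=0, deg[6]=1.
Step 5: smallest deg-1 vertex = 6, p_5 = 1. Add edge {1,6}. Now deg[6]=0, deg[1]=1.
Step 6: smallest deg-1 vertex = 1, p_6 = 3. Add edge {1,3}. Now deg[1]=0, deg[3]=1.
Final: two remaining deg-1 vertices are 3, 8. Add edge {3,8}.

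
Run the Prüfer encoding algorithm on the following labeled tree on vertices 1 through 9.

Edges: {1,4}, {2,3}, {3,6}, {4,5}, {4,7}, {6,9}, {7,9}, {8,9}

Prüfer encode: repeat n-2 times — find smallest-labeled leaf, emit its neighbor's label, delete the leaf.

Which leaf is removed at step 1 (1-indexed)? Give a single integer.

Answer: 1

Derivation:
Step 1: current leaves = {1,2,5,8}. Remove leaf 1 (neighbor: 4).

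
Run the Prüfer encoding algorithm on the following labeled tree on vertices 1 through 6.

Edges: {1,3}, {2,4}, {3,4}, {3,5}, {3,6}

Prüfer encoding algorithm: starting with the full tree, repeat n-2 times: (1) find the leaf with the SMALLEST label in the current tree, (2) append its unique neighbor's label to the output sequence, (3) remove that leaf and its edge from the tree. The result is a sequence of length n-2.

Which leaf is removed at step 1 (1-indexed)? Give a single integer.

Step 1: current leaves = {1,2,5,6}. Remove leaf 1 (neighbor: 3).

Answer: 1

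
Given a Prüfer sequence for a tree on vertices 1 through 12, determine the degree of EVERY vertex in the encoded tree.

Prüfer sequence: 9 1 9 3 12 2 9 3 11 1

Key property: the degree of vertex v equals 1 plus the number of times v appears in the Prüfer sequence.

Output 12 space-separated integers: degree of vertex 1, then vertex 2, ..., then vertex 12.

Answer: 3 2 3 1 1 1 1 1 4 1 2 2

Derivation:
p_1 = 9: count[9] becomes 1
p_2 = 1: count[1] becomes 1
p_3 = 9: count[9] becomes 2
p_4 = 3: count[3] becomes 1
p_5 = 12: count[12] becomes 1
p_6 = 2: count[2] becomes 1
p_7 = 9: count[9] becomes 3
p_8 = 3: count[3] becomes 2
p_9 = 11: count[11] becomes 1
p_10 = 1: count[1] becomes 2
Degrees (1 + count): deg[1]=1+2=3, deg[2]=1+1=2, deg[3]=1+2=3, deg[4]=1+0=1, deg[5]=1+0=1, deg[6]=1+0=1, deg[7]=1+0=1, deg[8]=1+0=1, deg[9]=1+3=4, deg[10]=1+0=1, deg[11]=1+1=2, deg[12]=1+1=2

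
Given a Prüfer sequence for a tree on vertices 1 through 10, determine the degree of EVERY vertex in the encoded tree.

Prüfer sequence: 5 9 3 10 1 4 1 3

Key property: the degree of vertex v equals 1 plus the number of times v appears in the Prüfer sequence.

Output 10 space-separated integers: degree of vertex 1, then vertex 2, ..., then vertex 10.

p_1 = 5: count[5] becomes 1
p_2 = 9: count[9] becomes 1
p_3 = 3: count[3] becomes 1
p_4 = 10: count[10] becomes 1
p_5 = 1: count[1] becomes 1
p_6 = 4: count[4] becomes 1
p_7 = 1: count[1] becomes 2
p_8 = 3: count[3] becomes 2
Degrees (1 + count): deg[1]=1+2=3, deg[2]=1+0=1, deg[3]=1+2=3, deg[4]=1+1=2, deg[5]=1+1=2, deg[6]=1+0=1, deg[7]=1+0=1, deg[8]=1+0=1, deg[9]=1+1=2, deg[10]=1+1=2

Answer: 3 1 3 2 2 1 1 1 2 2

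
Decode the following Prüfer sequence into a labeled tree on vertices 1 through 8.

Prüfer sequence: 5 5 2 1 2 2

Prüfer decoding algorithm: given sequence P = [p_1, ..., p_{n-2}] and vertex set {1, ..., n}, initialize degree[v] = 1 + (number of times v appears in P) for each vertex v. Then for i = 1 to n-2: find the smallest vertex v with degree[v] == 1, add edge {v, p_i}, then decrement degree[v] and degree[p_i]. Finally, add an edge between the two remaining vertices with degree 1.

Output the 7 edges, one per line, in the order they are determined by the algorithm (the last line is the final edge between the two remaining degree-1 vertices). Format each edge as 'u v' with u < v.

Answer: 3 5
4 5
2 5
1 6
1 2
2 7
2 8

Derivation:
Initial degrees: {1:2, 2:4, 3:1, 4:1, 5:3, 6:1, 7:1, 8:1}
Step 1: smallest deg-1 vertex = 3, p_1 = 5. Add edge {3,5}. Now deg[3]=0, deg[5]=2.
Step 2: smallest deg-1 vertex = 4, p_2 = 5. Add edge {4,5}. Now deg[4]=0, deg[5]=1.
Step 3: smallest deg-1 vertex = 5, p_3 = 2. Add edge {2,5}. Now deg[5]=0, deg[2]=3.
Step 4: smallest deg-1 vertex = 6, p_4 = 1. Add edge {1,6}. Now deg[6]=0, deg[1]=1.
Step 5: smallest deg-1 vertex = 1, p_5 = 2. Add edge {1,2}. Now deg[1]=0, deg[2]=2.
Step 6: smallest deg-1 vertex = 7, p_6 = 2. Add edge {2,7}. Now deg[7]=0, deg[2]=1.
Final: two remaining deg-1 vertices are 2, 8. Add edge {2,8}.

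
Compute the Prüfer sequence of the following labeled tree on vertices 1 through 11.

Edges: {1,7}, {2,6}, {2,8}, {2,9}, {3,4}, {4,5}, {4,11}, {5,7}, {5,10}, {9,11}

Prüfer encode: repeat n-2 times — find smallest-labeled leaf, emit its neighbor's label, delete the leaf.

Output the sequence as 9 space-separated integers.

Answer: 7 4 2 5 2 9 11 5 4

Derivation:
Step 1: leaves = {1,3,6,8,10}. Remove smallest leaf 1, emit neighbor 7.
Step 2: leaves = {3,6,7,8,10}. Remove smallest leaf 3, emit neighbor 4.
Step 3: leaves = {6,7,8,10}. Remove smallest leaf 6, emit neighbor 2.
Step 4: leaves = {7,8,10}. Remove smallest leaf 7, emit neighbor 5.
Step 5: leaves = {8,10}. Remove smallest leaf 8, emit neighbor 2.
Step 6: leaves = {2,10}. Remove smallest leaf 2, emit neighbor 9.
Step 7: leaves = {9,10}. Remove smallest leaf 9, emit neighbor 11.
Step 8: leaves = {10,11}. Remove smallest leaf 10, emit neighbor 5.
Step 9: leaves = {5,11}. Remove smallest leaf 5, emit neighbor 4.
Done: 2 vertices remain (4, 11). Sequence = [7 4 2 5 2 9 11 5 4]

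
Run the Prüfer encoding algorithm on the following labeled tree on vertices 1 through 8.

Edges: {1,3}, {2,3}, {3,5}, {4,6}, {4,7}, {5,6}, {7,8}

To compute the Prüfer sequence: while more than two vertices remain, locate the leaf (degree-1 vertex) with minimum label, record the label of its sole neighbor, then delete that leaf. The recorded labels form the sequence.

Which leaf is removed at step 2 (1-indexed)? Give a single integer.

Answer: 2

Derivation:
Step 1: current leaves = {1,2,8}. Remove leaf 1 (neighbor: 3).
Step 2: current leaves = {2,8}. Remove leaf 2 (neighbor: 3).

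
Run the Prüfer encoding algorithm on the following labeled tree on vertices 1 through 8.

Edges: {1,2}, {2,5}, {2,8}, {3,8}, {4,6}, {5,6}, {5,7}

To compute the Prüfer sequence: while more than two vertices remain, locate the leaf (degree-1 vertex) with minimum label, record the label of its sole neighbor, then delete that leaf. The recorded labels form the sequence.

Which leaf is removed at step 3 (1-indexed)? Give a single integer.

Step 1: current leaves = {1,3,4,7}. Remove leaf 1 (neighbor: 2).
Step 2: current leaves = {3,4,7}. Remove leaf 3 (neighbor: 8).
Step 3: current leaves = {4,7,8}. Remove leaf 4 (neighbor: 6).

Answer: 4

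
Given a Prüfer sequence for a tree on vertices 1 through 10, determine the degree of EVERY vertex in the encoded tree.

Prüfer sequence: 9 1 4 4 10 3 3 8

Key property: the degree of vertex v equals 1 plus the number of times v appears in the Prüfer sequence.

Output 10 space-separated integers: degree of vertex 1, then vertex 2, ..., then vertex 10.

Answer: 2 1 3 3 1 1 1 2 2 2

Derivation:
p_1 = 9: count[9] becomes 1
p_2 = 1: count[1] becomes 1
p_3 = 4: count[4] becomes 1
p_4 = 4: count[4] becomes 2
p_5 = 10: count[10] becomes 1
p_6 = 3: count[3] becomes 1
p_7 = 3: count[3] becomes 2
p_8 = 8: count[8] becomes 1
Degrees (1 + count): deg[1]=1+1=2, deg[2]=1+0=1, deg[3]=1+2=3, deg[4]=1+2=3, deg[5]=1+0=1, deg[6]=1+0=1, deg[7]=1+0=1, deg[8]=1+1=2, deg[9]=1+1=2, deg[10]=1+1=2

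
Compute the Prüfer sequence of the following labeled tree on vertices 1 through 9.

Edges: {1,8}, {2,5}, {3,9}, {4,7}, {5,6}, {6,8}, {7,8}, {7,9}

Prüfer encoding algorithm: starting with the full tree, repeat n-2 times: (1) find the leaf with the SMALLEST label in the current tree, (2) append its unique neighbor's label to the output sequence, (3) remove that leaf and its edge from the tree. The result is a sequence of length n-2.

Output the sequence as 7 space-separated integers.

Answer: 8 5 9 7 6 8 7

Derivation:
Step 1: leaves = {1,2,3,4}. Remove smallest leaf 1, emit neighbor 8.
Step 2: leaves = {2,3,4}. Remove smallest leaf 2, emit neighbor 5.
Step 3: leaves = {3,4,5}. Remove smallest leaf 3, emit neighbor 9.
Step 4: leaves = {4,5,9}. Remove smallest leaf 4, emit neighbor 7.
Step 5: leaves = {5,9}. Remove smallest leaf 5, emit neighbor 6.
Step 6: leaves = {6,9}. Remove smallest leaf 6, emit neighbor 8.
Step 7: leaves = {8,9}. Remove smallest leaf 8, emit neighbor 7.
Done: 2 vertices remain (7, 9). Sequence = [8 5 9 7 6 8 7]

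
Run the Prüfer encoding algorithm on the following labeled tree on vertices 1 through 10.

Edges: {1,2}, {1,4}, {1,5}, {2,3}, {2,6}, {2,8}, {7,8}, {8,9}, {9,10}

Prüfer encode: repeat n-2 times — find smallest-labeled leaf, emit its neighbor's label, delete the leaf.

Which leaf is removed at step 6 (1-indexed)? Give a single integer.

Step 1: current leaves = {3,4,5,6,7,10}. Remove leaf 3 (neighbor: 2).
Step 2: current leaves = {4,5,6,7,10}. Remove leaf 4 (neighbor: 1).
Step 3: current leaves = {5,6,7,10}. Remove leaf 5 (neighbor: 1).
Step 4: current leaves = {1,6,7,10}. Remove leaf 1 (neighbor: 2).
Step 5: current leaves = {6,7,10}. Remove leaf 6 (neighbor: 2).
Step 6: current leaves = {2,7,10}. Remove leaf 2 (neighbor: 8).

Answer: 2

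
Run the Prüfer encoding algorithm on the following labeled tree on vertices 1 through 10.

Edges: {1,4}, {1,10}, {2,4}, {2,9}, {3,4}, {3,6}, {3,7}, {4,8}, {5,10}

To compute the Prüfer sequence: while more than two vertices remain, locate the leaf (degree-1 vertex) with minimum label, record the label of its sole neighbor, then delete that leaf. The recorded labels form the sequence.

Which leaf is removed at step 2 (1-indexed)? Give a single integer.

Step 1: current leaves = {5,6,7,8,9}. Remove leaf 5 (neighbor: 10).
Step 2: current leaves = {6,7,8,9,10}. Remove leaf 6 (neighbor: 3).

Answer: 6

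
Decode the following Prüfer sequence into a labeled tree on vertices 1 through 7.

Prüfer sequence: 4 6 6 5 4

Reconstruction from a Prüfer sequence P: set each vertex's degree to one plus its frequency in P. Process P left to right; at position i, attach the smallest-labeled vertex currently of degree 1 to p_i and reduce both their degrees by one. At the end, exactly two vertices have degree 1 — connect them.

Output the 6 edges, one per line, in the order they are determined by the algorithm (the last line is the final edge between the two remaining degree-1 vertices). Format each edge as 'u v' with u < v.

Initial degrees: {1:1, 2:1, 3:1, 4:3, 5:2, 6:3, 7:1}
Step 1: smallest deg-1 vertex = 1, p_1 = 4. Add edge {1,4}. Now deg[1]=0, deg[4]=2.
Step 2: smallest deg-1 vertex = 2, p_2 = 6. Add edge {2,6}. Now deg[2]=0, deg[6]=2.
Step 3: smallest deg-1 vertex = 3, p_3 = 6. Add edge {3,6}. Now deg[3]=0, deg[6]=1.
Step 4: smallest deg-1 vertex = 6, p_4 = 5. Add edge {5,6}. Now deg[6]=0, deg[5]=1.
Step 5: smallest deg-1 vertex = 5, p_5 = 4. Add edge {4,5}. Now deg[5]=0, deg[4]=1.
Final: two remaining deg-1 vertices are 4, 7. Add edge {4,7}.

Answer: 1 4
2 6
3 6
5 6
4 5
4 7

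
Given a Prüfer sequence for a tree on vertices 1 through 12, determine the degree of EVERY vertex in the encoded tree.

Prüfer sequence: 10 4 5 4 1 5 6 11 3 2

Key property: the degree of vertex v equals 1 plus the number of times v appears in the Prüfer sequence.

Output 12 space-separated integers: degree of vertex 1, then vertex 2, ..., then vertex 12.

Answer: 2 2 2 3 3 2 1 1 1 2 2 1

Derivation:
p_1 = 10: count[10] becomes 1
p_2 = 4: count[4] becomes 1
p_3 = 5: count[5] becomes 1
p_4 = 4: count[4] becomes 2
p_5 = 1: count[1] becomes 1
p_6 = 5: count[5] becomes 2
p_7 = 6: count[6] becomes 1
p_8 = 11: count[11] becomes 1
p_9 = 3: count[3] becomes 1
p_10 = 2: count[2] becomes 1
Degrees (1 + count): deg[1]=1+1=2, deg[2]=1+1=2, deg[3]=1+1=2, deg[4]=1+2=3, deg[5]=1+2=3, deg[6]=1+1=2, deg[7]=1+0=1, deg[8]=1+0=1, deg[9]=1+0=1, deg[10]=1+1=2, deg[11]=1+1=2, deg[12]=1+0=1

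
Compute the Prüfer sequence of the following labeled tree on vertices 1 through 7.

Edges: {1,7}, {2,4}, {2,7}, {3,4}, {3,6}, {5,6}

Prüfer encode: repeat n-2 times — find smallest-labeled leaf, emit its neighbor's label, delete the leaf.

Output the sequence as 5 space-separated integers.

Answer: 7 6 3 4 2

Derivation:
Step 1: leaves = {1,5}. Remove smallest leaf 1, emit neighbor 7.
Step 2: leaves = {5,7}. Remove smallest leaf 5, emit neighbor 6.
Step 3: leaves = {6,7}. Remove smallest leaf 6, emit neighbor 3.
Step 4: leaves = {3,7}. Remove smallest leaf 3, emit neighbor 4.
Step 5: leaves = {4,7}. Remove smallest leaf 4, emit neighbor 2.
Done: 2 vertices remain (2, 7). Sequence = [7 6 3 4 2]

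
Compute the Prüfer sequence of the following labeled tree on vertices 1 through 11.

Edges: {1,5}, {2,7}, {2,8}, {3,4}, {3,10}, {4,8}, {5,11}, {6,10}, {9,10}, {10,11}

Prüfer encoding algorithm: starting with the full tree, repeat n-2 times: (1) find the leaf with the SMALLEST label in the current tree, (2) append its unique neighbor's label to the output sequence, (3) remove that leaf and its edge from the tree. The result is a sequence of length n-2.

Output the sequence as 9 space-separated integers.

Step 1: leaves = {1,6,7,9}. Remove smallest leaf 1, emit neighbor 5.
Step 2: leaves = {5,6,7,9}. Remove smallest leaf 5, emit neighbor 11.
Step 3: leaves = {6,7,9,11}. Remove smallest leaf 6, emit neighbor 10.
Step 4: leaves = {7,9,11}. Remove smallest leaf 7, emit neighbor 2.
Step 5: leaves = {2,9,11}. Remove smallest leaf 2, emit neighbor 8.
Step 6: leaves = {8,9,11}. Remove smallest leaf 8, emit neighbor 4.
Step 7: leaves = {4,9,11}. Remove smallest leaf 4, emit neighbor 3.
Step 8: leaves = {3,9,11}. Remove smallest leaf 3, emit neighbor 10.
Step 9: leaves = {9,11}. Remove smallest leaf 9, emit neighbor 10.
Done: 2 vertices remain (10, 11). Sequence = [5 11 10 2 8 4 3 10 10]

Answer: 5 11 10 2 8 4 3 10 10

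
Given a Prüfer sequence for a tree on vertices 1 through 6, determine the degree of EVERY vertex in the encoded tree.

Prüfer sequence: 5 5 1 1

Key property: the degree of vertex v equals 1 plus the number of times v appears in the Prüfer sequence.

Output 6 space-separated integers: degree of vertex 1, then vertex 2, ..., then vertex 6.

p_1 = 5: count[5] becomes 1
p_2 = 5: count[5] becomes 2
p_3 = 1: count[1] becomes 1
p_4 = 1: count[1] becomes 2
Degrees (1 + count): deg[1]=1+2=3, deg[2]=1+0=1, deg[3]=1+0=1, deg[4]=1+0=1, deg[5]=1+2=3, deg[6]=1+0=1

Answer: 3 1 1 1 3 1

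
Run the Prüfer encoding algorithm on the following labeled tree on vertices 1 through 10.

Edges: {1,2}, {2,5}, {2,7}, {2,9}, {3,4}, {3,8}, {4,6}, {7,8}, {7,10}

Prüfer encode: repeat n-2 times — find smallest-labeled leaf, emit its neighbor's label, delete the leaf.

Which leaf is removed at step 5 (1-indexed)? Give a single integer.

Step 1: current leaves = {1,5,6,9,10}. Remove leaf 1 (neighbor: 2).
Step 2: current leaves = {5,6,9,10}. Remove leaf 5 (neighbor: 2).
Step 3: current leaves = {6,9,10}. Remove leaf 6 (neighbor: 4).
Step 4: current leaves = {4,9,10}. Remove leaf 4 (neighbor: 3).
Step 5: current leaves = {3,9,10}. Remove leaf 3 (neighbor: 8).

Answer: 3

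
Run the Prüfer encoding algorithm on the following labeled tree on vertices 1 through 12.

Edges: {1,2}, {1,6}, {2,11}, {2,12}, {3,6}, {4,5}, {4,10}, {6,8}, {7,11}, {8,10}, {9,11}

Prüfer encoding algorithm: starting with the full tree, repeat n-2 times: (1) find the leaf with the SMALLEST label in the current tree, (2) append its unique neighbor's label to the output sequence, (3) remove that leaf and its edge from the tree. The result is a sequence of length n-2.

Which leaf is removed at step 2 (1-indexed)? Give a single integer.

Answer: 5

Derivation:
Step 1: current leaves = {3,5,7,9,12}. Remove leaf 3 (neighbor: 6).
Step 2: current leaves = {5,7,9,12}. Remove leaf 5 (neighbor: 4).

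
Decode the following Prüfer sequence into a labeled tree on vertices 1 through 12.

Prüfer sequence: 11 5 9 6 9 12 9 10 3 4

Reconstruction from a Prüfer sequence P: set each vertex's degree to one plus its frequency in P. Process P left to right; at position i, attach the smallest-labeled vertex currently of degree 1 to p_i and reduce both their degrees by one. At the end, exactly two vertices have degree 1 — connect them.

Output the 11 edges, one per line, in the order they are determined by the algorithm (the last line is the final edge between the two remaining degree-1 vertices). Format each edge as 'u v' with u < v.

Initial degrees: {1:1, 2:1, 3:2, 4:2, 5:2, 6:2, 7:1, 8:1, 9:4, 10:2, 11:2, 12:2}
Step 1: smallest deg-1 vertex = 1, p_1 = 11. Add edge {1,11}. Now deg[1]=0, deg[11]=1.
Step 2: smallest deg-1 vertex = 2, p_2 = 5. Add edge {2,5}. Now deg[2]=0, deg[5]=1.
Step 3: smallest deg-1 vertex = 5, p_3 = 9. Add edge {5,9}. Now deg[5]=0, deg[9]=3.
Step 4: smallest deg-1 vertex = 7, p_4 = 6. Add edge {6,7}. Now deg[7]=0, deg[6]=1.
Step 5: smallest deg-1 vertex = 6, p_5 = 9. Add edge {6,9}. Now deg[6]=0, deg[9]=2.
Step 6: smallest deg-1 vertex = 8, p_6 = 12. Add edge {8,12}. Now deg[8]=0, deg[12]=1.
Step 7: smallest deg-1 vertex = 11, p_7 = 9. Add edge {9,11}. Now deg[11]=0, deg[9]=1.
Step 8: smallest deg-1 vertex = 9, p_8 = 10. Add edge {9,10}. Now deg[9]=0, deg[10]=1.
Step 9: smallest deg-1 vertex = 10, p_9 = 3. Add edge {3,10}. Now deg[10]=0, deg[3]=1.
Step 10: smallest deg-1 vertex = 3, p_10 = 4. Add edge {3,4}. Now deg[3]=0, deg[4]=1.
Final: two remaining deg-1 vertices are 4, 12. Add edge {4,12}.

Answer: 1 11
2 5
5 9
6 7
6 9
8 12
9 11
9 10
3 10
3 4
4 12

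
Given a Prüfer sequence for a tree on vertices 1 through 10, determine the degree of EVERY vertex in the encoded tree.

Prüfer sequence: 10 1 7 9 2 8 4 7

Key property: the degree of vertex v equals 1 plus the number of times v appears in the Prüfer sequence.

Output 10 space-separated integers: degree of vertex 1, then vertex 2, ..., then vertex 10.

Answer: 2 2 1 2 1 1 3 2 2 2

Derivation:
p_1 = 10: count[10] becomes 1
p_2 = 1: count[1] becomes 1
p_3 = 7: count[7] becomes 1
p_4 = 9: count[9] becomes 1
p_5 = 2: count[2] becomes 1
p_6 = 8: count[8] becomes 1
p_7 = 4: count[4] becomes 1
p_8 = 7: count[7] becomes 2
Degrees (1 + count): deg[1]=1+1=2, deg[2]=1+1=2, deg[3]=1+0=1, deg[4]=1+1=2, deg[5]=1+0=1, deg[6]=1+0=1, deg[7]=1+2=3, deg[8]=1+1=2, deg[9]=1+1=2, deg[10]=1+1=2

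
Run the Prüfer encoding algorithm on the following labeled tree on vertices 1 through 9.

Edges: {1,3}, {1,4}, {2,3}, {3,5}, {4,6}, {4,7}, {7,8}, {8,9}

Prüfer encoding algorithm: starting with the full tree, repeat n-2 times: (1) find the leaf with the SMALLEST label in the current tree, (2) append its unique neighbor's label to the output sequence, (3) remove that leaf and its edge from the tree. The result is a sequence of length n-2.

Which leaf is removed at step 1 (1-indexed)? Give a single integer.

Step 1: current leaves = {2,5,6,9}. Remove leaf 2 (neighbor: 3).

Answer: 2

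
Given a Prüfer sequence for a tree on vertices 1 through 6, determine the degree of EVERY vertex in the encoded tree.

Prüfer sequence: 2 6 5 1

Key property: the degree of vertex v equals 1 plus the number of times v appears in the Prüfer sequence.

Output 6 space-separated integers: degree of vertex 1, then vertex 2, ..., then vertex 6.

Answer: 2 2 1 1 2 2

Derivation:
p_1 = 2: count[2] becomes 1
p_2 = 6: count[6] becomes 1
p_3 = 5: count[5] becomes 1
p_4 = 1: count[1] becomes 1
Degrees (1 + count): deg[1]=1+1=2, deg[2]=1+1=2, deg[3]=1+0=1, deg[4]=1+0=1, deg[5]=1+1=2, deg[6]=1+1=2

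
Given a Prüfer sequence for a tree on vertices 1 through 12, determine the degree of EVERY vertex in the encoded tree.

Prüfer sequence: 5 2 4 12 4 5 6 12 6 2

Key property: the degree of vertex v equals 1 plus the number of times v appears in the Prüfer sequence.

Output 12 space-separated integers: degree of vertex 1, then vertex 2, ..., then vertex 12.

Answer: 1 3 1 3 3 3 1 1 1 1 1 3

Derivation:
p_1 = 5: count[5] becomes 1
p_2 = 2: count[2] becomes 1
p_3 = 4: count[4] becomes 1
p_4 = 12: count[12] becomes 1
p_5 = 4: count[4] becomes 2
p_6 = 5: count[5] becomes 2
p_7 = 6: count[6] becomes 1
p_8 = 12: count[12] becomes 2
p_9 = 6: count[6] becomes 2
p_10 = 2: count[2] becomes 2
Degrees (1 + count): deg[1]=1+0=1, deg[2]=1+2=3, deg[3]=1+0=1, deg[4]=1+2=3, deg[5]=1+2=3, deg[6]=1+2=3, deg[7]=1+0=1, deg[8]=1+0=1, deg[9]=1+0=1, deg[10]=1+0=1, deg[11]=1+0=1, deg[12]=1+2=3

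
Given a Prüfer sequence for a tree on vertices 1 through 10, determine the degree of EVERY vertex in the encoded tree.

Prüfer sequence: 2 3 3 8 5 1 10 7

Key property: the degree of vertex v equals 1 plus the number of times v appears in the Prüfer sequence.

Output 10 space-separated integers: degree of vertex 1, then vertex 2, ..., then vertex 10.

Answer: 2 2 3 1 2 1 2 2 1 2

Derivation:
p_1 = 2: count[2] becomes 1
p_2 = 3: count[3] becomes 1
p_3 = 3: count[3] becomes 2
p_4 = 8: count[8] becomes 1
p_5 = 5: count[5] becomes 1
p_6 = 1: count[1] becomes 1
p_7 = 10: count[10] becomes 1
p_8 = 7: count[7] becomes 1
Degrees (1 + count): deg[1]=1+1=2, deg[2]=1+1=2, deg[3]=1+2=3, deg[4]=1+0=1, deg[5]=1+1=2, deg[6]=1+0=1, deg[7]=1+1=2, deg[8]=1+1=2, deg[9]=1+0=1, deg[10]=1+1=2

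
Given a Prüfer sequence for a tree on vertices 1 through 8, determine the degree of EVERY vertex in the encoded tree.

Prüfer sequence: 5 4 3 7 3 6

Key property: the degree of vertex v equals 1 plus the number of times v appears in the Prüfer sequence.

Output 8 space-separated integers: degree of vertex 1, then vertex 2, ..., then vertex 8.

Answer: 1 1 3 2 2 2 2 1

Derivation:
p_1 = 5: count[5] becomes 1
p_2 = 4: count[4] becomes 1
p_3 = 3: count[3] becomes 1
p_4 = 7: count[7] becomes 1
p_5 = 3: count[3] becomes 2
p_6 = 6: count[6] becomes 1
Degrees (1 + count): deg[1]=1+0=1, deg[2]=1+0=1, deg[3]=1+2=3, deg[4]=1+1=2, deg[5]=1+1=2, deg[6]=1+1=2, deg[7]=1+1=2, deg[8]=1+0=1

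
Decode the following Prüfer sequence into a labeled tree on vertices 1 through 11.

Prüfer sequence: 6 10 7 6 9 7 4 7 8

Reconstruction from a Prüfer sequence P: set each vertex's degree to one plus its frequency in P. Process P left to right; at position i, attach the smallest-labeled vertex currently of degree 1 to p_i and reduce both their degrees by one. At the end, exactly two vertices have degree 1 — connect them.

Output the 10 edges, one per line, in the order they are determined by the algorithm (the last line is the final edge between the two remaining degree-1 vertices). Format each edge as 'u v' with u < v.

Answer: 1 6
2 10
3 7
5 6
6 9
7 9
4 10
4 7
7 8
8 11

Derivation:
Initial degrees: {1:1, 2:1, 3:1, 4:2, 5:1, 6:3, 7:4, 8:2, 9:2, 10:2, 11:1}
Step 1: smallest deg-1 vertex = 1, p_1 = 6. Add edge {1,6}. Now deg[1]=0, deg[6]=2.
Step 2: smallest deg-1 vertex = 2, p_2 = 10. Add edge {2,10}. Now deg[2]=0, deg[10]=1.
Step 3: smallest deg-1 vertex = 3, p_3 = 7. Add edge {3,7}. Now deg[3]=0, deg[7]=3.
Step 4: smallest deg-1 vertex = 5, p_4 = 6. Add edge {5,6}. Now deg[5]=0, deg[6]=1.
Step 5: smallest deg-1 vertex = 6, p_5 = 9. Add edge {6,9}. Now deg[6]=0, deg[9]=1.
Step 6: smallest deg-1 vertex = 9, p_6 = 7. Add edge {7,9}. Now deg[9]=0, deg[7]=2.
Step 7: smallest deg-1 vertex = 10, p_7 = 4. Add edge {4,10}. Now deg[10]=0, deg[4]=1.
Step 8: smallest deg-1 vertex = 4, p_8 = 7. Add edge {4,7}. Now deg[4]=0, deg[7]=1.
Step 9: smallest deg-1 vertex = 7, p_9 = 8. Add edge {7,8}. Now deg[7]=0, deg[8]=1.
Final: two remaining deg-1 vertices are 8, 11. Add edge {8,11}.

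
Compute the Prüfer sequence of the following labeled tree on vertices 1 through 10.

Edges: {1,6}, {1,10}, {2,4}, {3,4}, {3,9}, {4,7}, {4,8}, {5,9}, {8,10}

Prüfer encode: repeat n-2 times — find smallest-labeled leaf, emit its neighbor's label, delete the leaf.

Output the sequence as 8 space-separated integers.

Answer: 4 9 1 10 4 3 4 8

Derivation:
Step 1: leaves = {2,5,6,7}. Remove smallest leaf 2, emit neighbor 4.
Step 2: leaves = {5,6,7}. Remove smallest leaf 5, emit neighbor 9.
Step 3: leaves = {6,7,9}. Remove smallest leaf 6, emit neighbor 1.
Step 4: leaves = {1,7,9}. Remove smallest leaf 1, emit neighbor 10.
Step 5: leaves = {7,9,10}. Remove smallest leaf 7, emit neighbor 4.
Step 6: leaves = {9,10}. Remove smallest leaf 9, emit neighbor 3.
Step 7: leaves = {3,10}. Remove smallest leaf 3, emit neighbor 4.
Step 8: leaves = {4,10}. Remove smallest leaf 4, emit neighbor 8.
Done: 2 vertices remain (8, 10). Sequence = [4 9 1 10 4 3 4 8]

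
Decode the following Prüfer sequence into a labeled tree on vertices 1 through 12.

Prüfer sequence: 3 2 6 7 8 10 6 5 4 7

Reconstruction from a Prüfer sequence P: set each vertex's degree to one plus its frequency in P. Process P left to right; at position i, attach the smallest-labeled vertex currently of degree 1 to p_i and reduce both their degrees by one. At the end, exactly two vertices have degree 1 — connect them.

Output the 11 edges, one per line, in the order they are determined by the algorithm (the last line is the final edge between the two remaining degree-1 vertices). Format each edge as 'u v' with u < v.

Initial degrees: {1:1, 2:2, 3:2, 4:2, 5:2, 6:3, 7:3, 8:2, 9:1, 10:2, 11:1, 12:1}
Step 1: smallest deg-1 vertex = 1, p_1 = 3. Add edge {1,3}. Now deg[1]=0, deg[3]=1.
Step 2: smallest deg-1 vertex = 3, p_2 = 2. Add edge {2,3}. Now deg[3]=0, deg[2]=1.
Step 3: smallest deg-1 vertex = 2, p_3 = 6. Add edge {2,6}. Now deg[2]=0, deg[6]=2.
Step 4: smallest deg-1 vertex = 9, p_4 = 7. Add edge {7,9}. Now deg[9]=0, deg[7]=2.
Step 5: smallest deg-1 vertex = 11, p_5 = 8. Add edge {8,11}. Now deg[11]=0, deg[8]=1.
Step 6: smallest deg-1 vertex = 8, p_6 = 10. Add edge {8,10}. Now deg[8]=0, deg[10]=1.
Step 7: smallest deg-1 vertex = 10, p_7 = 6. Add edge {6,10}. Now deg[10]=0, deg[6]=1.
Step 8: smallest deg-1 vertex = 6, p_8 = 5. Add edge {5,6}. Now deg[6]=0, deg[5]=1.
Step 9: smallest deg-1 vertex = 5, p_9 = 4. Add edge {4,5}. Now deg[5]=0, deg[4]=1.
Step 10: smallest deg-1 vertex = 4, p_10 = 7. Add edge {4,7}. Now deg[4]=0, deg[7]=1.
Final: two remaining deg-1 vertices are 7, 12. Add edge {7,12}.

Answer: 1 3
2 3
2 6
7 9
8 11
8 10
6 10
5 6
4 5
4 7
7 12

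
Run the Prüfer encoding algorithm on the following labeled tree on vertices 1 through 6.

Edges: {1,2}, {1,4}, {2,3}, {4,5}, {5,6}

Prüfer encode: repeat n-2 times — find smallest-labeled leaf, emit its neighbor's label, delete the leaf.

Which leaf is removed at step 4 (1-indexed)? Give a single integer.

Answer: 4

Derivation:
Step 1: current leaves = {3,6}. Remove leaf 3 (neighbor: 2).
Step 2: current leaves = {2,6}. Remove leaf 2 (neighbor: 1).
Step 3: current leaves = {1,6}. Remove leaf 1 (neighbor: 4).
Step 4: current leaves = {4,6}. Remove leaf 4 (neighbor: 5).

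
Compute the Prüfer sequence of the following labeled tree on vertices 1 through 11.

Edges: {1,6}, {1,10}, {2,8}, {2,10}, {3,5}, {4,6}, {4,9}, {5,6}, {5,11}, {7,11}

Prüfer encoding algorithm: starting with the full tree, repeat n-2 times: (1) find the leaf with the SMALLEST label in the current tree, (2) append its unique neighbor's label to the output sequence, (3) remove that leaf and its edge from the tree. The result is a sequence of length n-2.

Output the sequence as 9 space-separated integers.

Answer: 5 11 2 10 4 6 1 6 5

Derivation:
Step 1: leaves = {3,7,8,9}. Remove smallest leaf 3, emit neighbor 5.
Step 2: leaves = {7,8,9}. Remove smallest leaf 7, emit neighbor 11.
Step 3: leaves = {8,9,11}. Remove smallest leaf 8, emit neighbor 2.
Step 4: leaves = {2,9,11}. Remove smallest leaf 2, emit neighbor 10.
Step 5: leaves = {9,10,11}. Remove smallest leaf 9, emit neighbor 4.
Step 6: leaves = {4,10,11}. Remove smallest leaf 4, emit neighbor 6.
Step 7: leaves = {10,11}. Remove smallest leaf 10, emit neighbor 1.
Step 8: leaves = {1,11}. Remove smallest leaf 1, emit neighbor 6.
Step 9: leaves = {6,11}. Remove smallest leaf 6, emit neighbor 5.
Done: 2 vertices remain (5, 11). Sequence = [5 11 2 10 4 6 1 6 5]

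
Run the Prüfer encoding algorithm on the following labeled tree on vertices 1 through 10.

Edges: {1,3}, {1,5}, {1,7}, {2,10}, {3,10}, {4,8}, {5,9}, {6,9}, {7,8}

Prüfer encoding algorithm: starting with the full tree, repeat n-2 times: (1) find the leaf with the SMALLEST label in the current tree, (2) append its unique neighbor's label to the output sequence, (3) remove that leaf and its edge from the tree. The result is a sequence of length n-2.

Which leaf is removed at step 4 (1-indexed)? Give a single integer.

Answer: 8

Derivation:
Step 1: current leaves = {2,4,6}. Remove leaf 2 (neighbor: 10).
Step 2: current leaves = {4,6,10}. Remove leaf 4 (neighbor: 8).
Step 3: current leaves = {6,8,10}. Remove leaf 6 (neighbor: 9).
Step 4: current leaves = {8,9,10}. Remove leaf 8 (neighbor: 7).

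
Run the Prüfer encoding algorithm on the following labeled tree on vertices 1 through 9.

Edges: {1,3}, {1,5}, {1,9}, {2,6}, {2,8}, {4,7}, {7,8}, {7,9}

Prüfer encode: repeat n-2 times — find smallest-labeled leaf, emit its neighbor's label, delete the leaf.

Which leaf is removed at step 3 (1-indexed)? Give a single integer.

Step 1: current leaves = {3,4,5,6}. Remove leaf 3 (neighbor: 1).
Step 2: current leaves = {4,5,6}. Remove leaf 4 (neighbor: 7).
Step 3: current leaves = {5,6}. Remove leaf 5 (neighbor: 1).

Answer: 5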